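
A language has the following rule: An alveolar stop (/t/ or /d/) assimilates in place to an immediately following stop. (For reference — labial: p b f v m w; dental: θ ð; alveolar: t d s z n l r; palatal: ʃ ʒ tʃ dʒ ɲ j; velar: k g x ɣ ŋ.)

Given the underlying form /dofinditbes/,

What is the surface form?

[dofindipbes]

/t/ before /b/ (labial) → [p]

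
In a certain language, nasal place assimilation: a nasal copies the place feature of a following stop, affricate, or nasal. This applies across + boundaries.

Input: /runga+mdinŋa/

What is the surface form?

[ruŋga+ndiŋŋa]

/n/ before /g/ (velar) → [ŋ]
/m/ before /d/ (alveolar) → [n]
/n/ before /ŋ/ (velar) → [ŋ]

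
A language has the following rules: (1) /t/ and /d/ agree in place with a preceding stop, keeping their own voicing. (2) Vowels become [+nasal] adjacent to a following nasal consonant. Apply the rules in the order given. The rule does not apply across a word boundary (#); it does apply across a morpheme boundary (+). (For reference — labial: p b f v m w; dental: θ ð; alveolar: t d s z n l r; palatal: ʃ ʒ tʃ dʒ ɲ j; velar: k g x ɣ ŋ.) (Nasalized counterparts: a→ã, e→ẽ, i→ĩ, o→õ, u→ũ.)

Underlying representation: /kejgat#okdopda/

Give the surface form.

[kejgat#okgopba]

Rule 1: /d/ after /k/ (velar) → [g]
Rule 1: /d/ after /p/ (labial) → [b]
After rule 1: kejgat#okgopba
Rule 2: no segment meets the rule's conditions; no change.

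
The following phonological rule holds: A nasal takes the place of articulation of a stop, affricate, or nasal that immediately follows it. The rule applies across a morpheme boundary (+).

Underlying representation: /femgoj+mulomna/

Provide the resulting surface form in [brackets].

[feŋgoj+mulonna]

/m/ before /g/ (velar) → [ŋ]
/m/ before /n/ (alveolar) → [n]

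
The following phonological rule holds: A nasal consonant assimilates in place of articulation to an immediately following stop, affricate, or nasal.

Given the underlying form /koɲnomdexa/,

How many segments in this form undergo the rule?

/ɲ/ before /n/ (alveolar) → [n]
/m/ before /d/ (alveolar) → [n]
2 segments change.

2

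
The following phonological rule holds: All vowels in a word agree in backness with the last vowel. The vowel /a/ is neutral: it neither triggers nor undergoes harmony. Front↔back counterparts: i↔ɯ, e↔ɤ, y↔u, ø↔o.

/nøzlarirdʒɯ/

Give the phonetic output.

[nozlarɯrdʒɯ]

/ø/ harmonizes with /ɯ/ ([+back]) → [o]
/i/ harmonizes with /ɯ/ ([+back]) → [ɯ]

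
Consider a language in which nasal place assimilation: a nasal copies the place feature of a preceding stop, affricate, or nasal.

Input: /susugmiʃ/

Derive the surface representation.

[susugŋiʃ]

/m/ after /g/ (velar) → [ŋ]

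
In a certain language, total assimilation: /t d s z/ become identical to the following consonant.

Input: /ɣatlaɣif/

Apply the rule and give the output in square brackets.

/t/ before /l/ → [l] (total assimilation)

[ɣallaɣif]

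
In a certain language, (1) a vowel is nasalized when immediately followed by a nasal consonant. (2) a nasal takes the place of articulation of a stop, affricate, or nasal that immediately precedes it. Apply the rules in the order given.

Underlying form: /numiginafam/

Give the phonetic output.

Rule 1: /u/ before nasal /m/ → [ũ]
Rule 1: /i/ before nasal /n/ → [ĩ]
Rule 1: /a/ before nasal /m/ → [ã]
After rule 1: nũmigĩnafãm
Rule 2: no segment meets the rule's conditions; no change.

[nũmigĩnafãm]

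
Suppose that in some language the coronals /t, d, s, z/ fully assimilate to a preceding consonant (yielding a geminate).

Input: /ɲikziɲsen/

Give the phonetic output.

[ɲikkiɲɲen]

/z/ after /k/ → [k] (total assimilation)
/s/ after /ɲ/ → [ɲ] (total assimilation)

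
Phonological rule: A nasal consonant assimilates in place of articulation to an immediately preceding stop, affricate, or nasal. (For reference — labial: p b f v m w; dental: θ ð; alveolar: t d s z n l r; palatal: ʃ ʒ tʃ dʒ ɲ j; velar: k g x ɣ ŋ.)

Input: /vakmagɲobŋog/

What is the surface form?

[vakŋagŋobmog]

/m/ after /k/ (velar) → [ŋ]
/ɲ/ after /g/ (velar) → [ŋ]
/ŋ/ after /b/ (labial) → [m]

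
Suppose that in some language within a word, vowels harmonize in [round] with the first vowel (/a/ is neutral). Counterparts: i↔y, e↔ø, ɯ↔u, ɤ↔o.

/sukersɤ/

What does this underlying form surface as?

/e/ harmonizes with /u/ ([+round]) → [ø]
/ɤ/ harmonizes with /u/ ([+round]) → [o]

[sukørso]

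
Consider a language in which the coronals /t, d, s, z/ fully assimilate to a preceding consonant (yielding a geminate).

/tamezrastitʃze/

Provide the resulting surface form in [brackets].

[tamezrassitʃtʃe]

/t/ after /s/ → [s] (total assimilation)
/z/ after /tʃ/ → [tʃ] (total assimilation)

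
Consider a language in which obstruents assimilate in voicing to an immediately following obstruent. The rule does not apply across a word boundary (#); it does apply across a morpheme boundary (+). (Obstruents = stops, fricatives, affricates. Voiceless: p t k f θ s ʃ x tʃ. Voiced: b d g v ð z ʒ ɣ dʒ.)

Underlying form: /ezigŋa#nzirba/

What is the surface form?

[ezigŋa#nzirba]

no segment meets the rule's conditions; no change.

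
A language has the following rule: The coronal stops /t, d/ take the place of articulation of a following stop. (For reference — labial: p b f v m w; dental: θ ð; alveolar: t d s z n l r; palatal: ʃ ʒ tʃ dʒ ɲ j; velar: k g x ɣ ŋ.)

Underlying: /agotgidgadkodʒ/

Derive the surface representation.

/t/ before /g/ (velar) → [k]
/d/ before /g/ (velar) → [g]
/d/ before /k/ (velar) → [g]

[agokgiggagkodʒ]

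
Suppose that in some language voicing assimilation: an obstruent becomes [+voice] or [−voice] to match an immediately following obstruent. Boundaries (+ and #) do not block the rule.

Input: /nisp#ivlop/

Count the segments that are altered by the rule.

No segment meets the rule's conditions.

0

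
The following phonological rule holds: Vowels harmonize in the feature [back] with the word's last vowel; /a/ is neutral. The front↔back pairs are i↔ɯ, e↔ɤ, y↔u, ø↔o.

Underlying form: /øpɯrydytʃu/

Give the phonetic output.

[opɯrudutʃu]

/ø/ harmonizes with /u/ ([+back]) → [o]
/y/ harmonizes with /u/ ([+back]) → [u]
/y/ harmonizes with /u/ ([+back]) → [u]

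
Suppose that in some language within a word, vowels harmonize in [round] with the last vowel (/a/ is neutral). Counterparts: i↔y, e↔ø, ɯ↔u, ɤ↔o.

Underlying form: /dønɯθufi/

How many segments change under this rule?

2

/ø/ harmonizes with /i/ ([-round]) → [e]
/u/ harmonizes with /i/ ([-round]) → [ɯ]
2 segments change.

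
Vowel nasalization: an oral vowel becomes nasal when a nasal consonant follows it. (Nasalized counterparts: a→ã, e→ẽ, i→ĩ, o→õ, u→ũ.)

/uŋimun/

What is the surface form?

[ũŋĩmũn]

/u/ before nasal /ŋ/ → [ũ]
/i/ before nasal /m/ → [ĩ]
/u/ before nasal /n/ → [ũ]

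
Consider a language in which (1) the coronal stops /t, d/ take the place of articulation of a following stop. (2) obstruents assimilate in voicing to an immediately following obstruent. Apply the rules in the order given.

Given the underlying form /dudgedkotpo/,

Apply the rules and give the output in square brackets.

Rule 1: /d/ before /g/ (velar) → [g]
Rule 1: /d/ before /k/ (velar) → [g]
Rule 1: /t/ before /p/ (labial) → [p]
After rule 1: duggegkoppo
Rule 2: /g/ before /k/ (voiceless) → [k]

[duggekkoppo]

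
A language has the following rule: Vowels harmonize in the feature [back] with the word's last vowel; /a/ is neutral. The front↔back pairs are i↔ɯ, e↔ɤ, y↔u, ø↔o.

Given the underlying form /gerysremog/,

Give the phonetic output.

/e/ harmonizes with /o/ ([+back]) → [ɤ]
/y/ harmonizes with /o/ ([+back]) → [u]
/e/ harmonizes with /o/ ([+back]) → [ɤ]

[gɤrusrɤmog]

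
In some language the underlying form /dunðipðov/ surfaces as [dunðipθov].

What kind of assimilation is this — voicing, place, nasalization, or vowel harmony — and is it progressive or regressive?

voicing assimilation, progressive

/ð/→[θ].
Each target copies a feature from the preceding segment, so the direction is progressive.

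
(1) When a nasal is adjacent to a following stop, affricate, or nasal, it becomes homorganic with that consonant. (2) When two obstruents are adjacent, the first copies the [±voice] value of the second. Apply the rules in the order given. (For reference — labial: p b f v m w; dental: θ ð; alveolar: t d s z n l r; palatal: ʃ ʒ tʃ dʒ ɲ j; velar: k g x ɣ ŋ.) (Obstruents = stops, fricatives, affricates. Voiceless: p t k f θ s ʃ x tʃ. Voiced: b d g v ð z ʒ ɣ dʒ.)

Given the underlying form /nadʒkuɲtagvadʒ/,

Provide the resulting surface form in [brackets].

[natʃkuntagvadʒ]

Rule 1: /ɲ/ before /t/ (alveolar) → [n]
After rule 1: nadʒkuntagvadʒ
Rule 2: /dʒ/ before /k/ (voiceless) → [tʃ]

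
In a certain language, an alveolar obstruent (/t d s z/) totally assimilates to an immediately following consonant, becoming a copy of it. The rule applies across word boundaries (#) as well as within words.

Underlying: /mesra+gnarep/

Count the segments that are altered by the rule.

1

/s/ before /r/ → [r] (total assimilation)
1 segment changes.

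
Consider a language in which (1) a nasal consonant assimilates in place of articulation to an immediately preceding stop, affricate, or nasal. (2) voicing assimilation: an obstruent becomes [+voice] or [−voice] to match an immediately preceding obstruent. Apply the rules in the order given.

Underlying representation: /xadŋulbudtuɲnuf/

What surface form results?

Rule 1: /ŋ/ after /d/ (alveolar) → [n]
Rule 1: /n/ after /ɲ/ (palatal) → [ɲ]
After rule 1: xadnulbudtuɲɲuf
Rule 2: /t/ after /d/ (voiced) → [d]

[xadnulbudduɲɲuf]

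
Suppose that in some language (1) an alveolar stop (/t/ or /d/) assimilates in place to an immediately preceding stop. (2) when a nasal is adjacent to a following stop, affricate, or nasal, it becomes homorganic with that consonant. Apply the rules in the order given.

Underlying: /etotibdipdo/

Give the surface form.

[etotibbipbo]

Rule 1: /d/ after /b/ (labial) → [b]
Rule 1: /d/ after /p/ (labial) → [b]
After rule 1: etotibbipbo
Rule 2: no segment meets the rule's conditions; no change.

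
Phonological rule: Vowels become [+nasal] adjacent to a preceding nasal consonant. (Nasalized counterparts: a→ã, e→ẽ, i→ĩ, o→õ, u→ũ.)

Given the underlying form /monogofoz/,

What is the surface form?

/o/ after nasal /m/ → [õ]
/o/ after nasal /n/ → [õ]

[mõnõgofoz]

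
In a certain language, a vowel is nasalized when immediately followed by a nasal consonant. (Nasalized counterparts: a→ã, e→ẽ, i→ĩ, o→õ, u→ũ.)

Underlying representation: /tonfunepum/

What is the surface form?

/o/ before nasal /n/ → [õ]
/u/ before nasal /n/ → [ũ]
/u/ before nasal /m/ → [ũ]

[tõnfũnepũm]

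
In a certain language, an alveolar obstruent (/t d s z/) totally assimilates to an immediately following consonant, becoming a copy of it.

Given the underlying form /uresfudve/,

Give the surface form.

/s/ before /f/ → [f] (total assimilation)
/d/ before /v/ → [v] (total assimilation)

[ureffuvve]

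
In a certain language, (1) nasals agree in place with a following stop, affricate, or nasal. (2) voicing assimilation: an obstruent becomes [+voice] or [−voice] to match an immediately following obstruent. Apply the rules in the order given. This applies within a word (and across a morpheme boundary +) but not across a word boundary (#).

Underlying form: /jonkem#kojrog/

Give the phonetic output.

Rule 1: /n/ before /k/ (velar) → [ŋ]
After rule 1: joŋkem#kojrog
Rule 2: no segment meets the rule's conditions; no change.

[joŋkem#kojrog]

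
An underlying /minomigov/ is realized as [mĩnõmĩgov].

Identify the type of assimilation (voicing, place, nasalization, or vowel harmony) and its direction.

/i/→[ĩ] /o/→[õ] /i/→[ĩ].
Each target copies a feature from the preceding segment, so the direction is progressive.

nasalization, progressive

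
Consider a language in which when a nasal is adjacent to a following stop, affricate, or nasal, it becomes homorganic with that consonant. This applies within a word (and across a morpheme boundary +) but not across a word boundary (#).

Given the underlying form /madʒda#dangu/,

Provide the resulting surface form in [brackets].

/n/ before /g/ (velar) → [ŋ]

[madʒda#daŋgu]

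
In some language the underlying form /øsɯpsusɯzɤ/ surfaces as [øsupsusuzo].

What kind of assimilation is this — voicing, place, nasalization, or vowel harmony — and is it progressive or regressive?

/ɯ/→[u] /ɯ/→[u] /ɤ/→[o].
Vowels agree with the first vowel, so the harmony is progressive.

vowel harmony, progressive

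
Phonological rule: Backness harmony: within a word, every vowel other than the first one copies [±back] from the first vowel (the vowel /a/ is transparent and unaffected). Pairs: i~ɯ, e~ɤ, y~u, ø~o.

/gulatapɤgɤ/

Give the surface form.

no segment meets the rule's conditions; no change.

[gulatapɤgɤ]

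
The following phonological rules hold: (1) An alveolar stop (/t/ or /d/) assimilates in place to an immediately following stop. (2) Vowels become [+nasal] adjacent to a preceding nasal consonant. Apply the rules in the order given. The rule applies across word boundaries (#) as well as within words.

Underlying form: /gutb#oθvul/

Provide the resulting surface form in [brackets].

Rule 1: /t/ before /b/ (labial) → [p]
After rule 1: gupb#oθvul
Rule 2: no segment meets the rule's conditions; no change.

[gupb#oθvul]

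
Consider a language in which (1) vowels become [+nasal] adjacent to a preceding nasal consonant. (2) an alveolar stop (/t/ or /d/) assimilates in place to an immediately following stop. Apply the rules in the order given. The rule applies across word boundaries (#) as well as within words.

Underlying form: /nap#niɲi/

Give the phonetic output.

[nãp#nĩɲĩ]

Rule 1: /a/ after nasal /n/ → [ã]
Rule 1: /i/ after nasal /n/ → [ĩ]
Rule 1: /i/ after nasal /ɲ/ → [ĩ]
After rule 1: nãp#nĩɲĩ
Rule 2: no segment meets the rule's conditions; no change.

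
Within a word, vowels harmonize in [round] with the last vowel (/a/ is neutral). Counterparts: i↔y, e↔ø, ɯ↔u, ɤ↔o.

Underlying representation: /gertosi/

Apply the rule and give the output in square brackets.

/o/ harmonizes with /i/ ([-round]) → [ɤ]

[gertɤsi]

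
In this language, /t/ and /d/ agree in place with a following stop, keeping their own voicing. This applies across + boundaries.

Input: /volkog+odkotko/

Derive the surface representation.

[volkog+ogkokko]

/d/ before /k/ (velar) → [g]
/t/ before /k/ (velar) → [k]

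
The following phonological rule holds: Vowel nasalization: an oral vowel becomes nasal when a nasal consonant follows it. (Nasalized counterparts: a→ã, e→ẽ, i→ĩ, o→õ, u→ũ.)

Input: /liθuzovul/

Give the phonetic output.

[liθuzovul]

no segment meets the rule's conditions; no change.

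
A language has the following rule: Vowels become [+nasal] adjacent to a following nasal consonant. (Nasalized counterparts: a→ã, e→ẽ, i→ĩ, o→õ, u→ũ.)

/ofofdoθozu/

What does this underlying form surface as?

no segment meets the rule's conditions; no change.

[ofofdoθozu]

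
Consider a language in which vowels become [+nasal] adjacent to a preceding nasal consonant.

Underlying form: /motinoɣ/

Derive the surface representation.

/o/ after nasal /m/ → [õ]
/o/ after nasal /n/ → [õ]

[mõtinõɣ]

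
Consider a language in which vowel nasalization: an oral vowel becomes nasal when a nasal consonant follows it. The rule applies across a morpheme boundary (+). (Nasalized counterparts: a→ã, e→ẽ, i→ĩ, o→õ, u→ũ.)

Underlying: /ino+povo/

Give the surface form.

[ĩno+povo]

/i/ before nasal /n/ → [ĩ]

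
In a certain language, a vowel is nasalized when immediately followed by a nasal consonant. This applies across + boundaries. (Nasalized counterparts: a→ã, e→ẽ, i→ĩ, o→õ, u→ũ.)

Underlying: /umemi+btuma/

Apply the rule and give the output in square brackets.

/u/ before nasal /m/ → [ũ]
/e/ before nasal /m/ → [ẽ]
/u/ before nasal /m/ → [ũ]

[ũmẽmi+btũma]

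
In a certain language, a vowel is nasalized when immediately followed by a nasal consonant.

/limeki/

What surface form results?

/i/ before nasal /m/ → [ĩ]

[lĩmeki]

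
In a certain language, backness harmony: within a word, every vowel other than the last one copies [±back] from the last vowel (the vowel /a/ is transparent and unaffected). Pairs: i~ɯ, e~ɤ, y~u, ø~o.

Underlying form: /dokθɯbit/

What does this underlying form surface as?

/o/ harmonizes with /i/ ([-back]) → [ø]
/ɯ/ harmonizes with /i/ ([-back]) → [i]

[døkθibit]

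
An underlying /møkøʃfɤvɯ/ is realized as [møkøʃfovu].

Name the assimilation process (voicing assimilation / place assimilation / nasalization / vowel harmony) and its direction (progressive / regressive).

vowel harmony, progressive

/ɤ/→[o] /ɯ/→[u].
Vowels agree with the first vowel, so the harmony is progressive.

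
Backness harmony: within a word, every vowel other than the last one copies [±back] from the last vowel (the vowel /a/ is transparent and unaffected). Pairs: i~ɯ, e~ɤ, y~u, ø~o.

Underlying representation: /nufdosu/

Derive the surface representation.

[nufdosu]

no segment meets the rule's conditions; no change.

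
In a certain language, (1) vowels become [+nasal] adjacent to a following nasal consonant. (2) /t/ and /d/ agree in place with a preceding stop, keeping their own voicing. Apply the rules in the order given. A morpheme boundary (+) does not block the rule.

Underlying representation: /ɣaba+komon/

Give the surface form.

[ɣaba+kõmõn]

Rule 1: /o/ before nasal /m/ → [õ]
Rule 1: /o/ before nasal /n/ → [õ]
After rule 1: ɣaba+kõmõn
Rule 2: no segment meets the rule's conditions; no change.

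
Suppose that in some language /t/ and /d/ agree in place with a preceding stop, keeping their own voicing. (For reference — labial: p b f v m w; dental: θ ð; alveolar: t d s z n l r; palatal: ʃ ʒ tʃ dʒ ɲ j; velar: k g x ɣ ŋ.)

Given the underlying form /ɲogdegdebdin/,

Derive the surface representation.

[ɲoggeggebbin]

/d/ after /g/ (velar) → [g]
/d/ after /g/ (velar) → [g]
/d/ after /b/ (labial) → [b]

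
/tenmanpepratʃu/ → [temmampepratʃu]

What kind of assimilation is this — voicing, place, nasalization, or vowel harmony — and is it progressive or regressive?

place assimilation, regressive

/n/→[m] /n/→[m].
Each target copies a feature from the following segment, so the direction is regressive.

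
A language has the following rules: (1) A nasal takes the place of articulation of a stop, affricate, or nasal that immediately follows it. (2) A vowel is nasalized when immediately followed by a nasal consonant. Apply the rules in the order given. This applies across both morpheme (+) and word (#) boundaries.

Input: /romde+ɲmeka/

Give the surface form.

Rule 1: /m/ before /d/ (alveolar) → [n]
Rule 1: /ɲ/ before /m/ (labial) → [m]
After rule 1: ronde+mmeka
Rule 2: /o/ before nasal /n/ → [õ]
Rule 2: /e/ before nasal /m/ → [ẽ]

[rõndẽ+mmeka]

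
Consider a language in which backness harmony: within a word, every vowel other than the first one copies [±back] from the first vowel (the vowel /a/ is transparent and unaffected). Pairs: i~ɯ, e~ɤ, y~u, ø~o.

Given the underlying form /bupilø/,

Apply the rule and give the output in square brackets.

[bupɯlo]

/i/ harmonizes with /u/ ([+back]) → [ɯ]
/ø/ harmonizes with /u/ ([+back]) → [o]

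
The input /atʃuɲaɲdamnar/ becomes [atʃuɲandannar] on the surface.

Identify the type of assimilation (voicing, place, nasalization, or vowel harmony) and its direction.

place assimilation, regressive

/ɲ/→[n] /m/→[n].
Each target copies a feature from the following segment, so the direction is regressive.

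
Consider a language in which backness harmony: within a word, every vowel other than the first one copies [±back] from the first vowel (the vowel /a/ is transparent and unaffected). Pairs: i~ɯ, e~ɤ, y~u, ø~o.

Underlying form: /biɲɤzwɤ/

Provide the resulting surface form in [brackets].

[biɲezwe]

/ɤ/ harmonizes with /i/ ([-back]) → [e]
/ɤ/ harmonizes with /i/ ([-back]) → [e]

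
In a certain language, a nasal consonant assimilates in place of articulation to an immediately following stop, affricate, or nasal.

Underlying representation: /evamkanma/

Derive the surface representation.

[evaŋkamma]

/m/ before /k/ (velar) → [ŋ]
/n/ before /m/ (labial) → [m]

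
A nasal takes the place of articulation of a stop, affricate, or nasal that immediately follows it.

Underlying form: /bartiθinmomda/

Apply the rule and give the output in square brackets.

/n/ before /m/ (labial) → [m]
/m/ before /d/ (alveolar) → [n]

[bartiθimmonda]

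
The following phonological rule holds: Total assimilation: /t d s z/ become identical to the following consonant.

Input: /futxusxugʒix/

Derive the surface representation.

/t/ before /x/ → [x] (total assimilation)
/s/ before /x/ → [x] (total assimilation)

[fuxxuxxugʒix]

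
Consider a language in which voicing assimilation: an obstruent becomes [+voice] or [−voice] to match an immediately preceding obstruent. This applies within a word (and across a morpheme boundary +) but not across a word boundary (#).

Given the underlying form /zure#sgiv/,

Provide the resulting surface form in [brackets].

/g/ after /s/ (voiceless) → [k]

[zure#skiv]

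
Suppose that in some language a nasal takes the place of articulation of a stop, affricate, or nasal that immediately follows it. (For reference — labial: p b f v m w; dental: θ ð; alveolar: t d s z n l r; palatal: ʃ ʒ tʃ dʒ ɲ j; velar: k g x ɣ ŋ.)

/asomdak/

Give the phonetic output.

/m/ before /d/ (alveolar) → [n]

[asondak]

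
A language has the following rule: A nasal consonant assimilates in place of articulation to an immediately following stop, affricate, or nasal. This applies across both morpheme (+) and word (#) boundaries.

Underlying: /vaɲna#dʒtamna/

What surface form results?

[vanna#dʒtanna]

/ɲ/ before /n/ (alveolar) → [n]
/m/ before /n/ (alveolar) → [n]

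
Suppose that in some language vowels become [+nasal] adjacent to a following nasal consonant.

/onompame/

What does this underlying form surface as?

[õnõmpãme]

/o/ before nasal /n/ → [õ]
/o/ before nasal /m/ → [õ]
/a/ before nasal /m/ → [ã]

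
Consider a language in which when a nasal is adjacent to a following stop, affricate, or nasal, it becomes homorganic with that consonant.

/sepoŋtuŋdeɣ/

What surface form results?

[sepontundeɣ]

/ŋ/ before /t/ (alveolar) → [n]
/ŋ/ before /d/ (alveolar) → [n]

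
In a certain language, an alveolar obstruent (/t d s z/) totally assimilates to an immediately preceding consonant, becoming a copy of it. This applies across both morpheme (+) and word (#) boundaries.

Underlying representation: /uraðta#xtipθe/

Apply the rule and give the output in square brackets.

[uraðða#xxipθe]

/t/ after /ð/ → [ð] (total assimilation)
/t/ after /x/ → [x] (total assimilation)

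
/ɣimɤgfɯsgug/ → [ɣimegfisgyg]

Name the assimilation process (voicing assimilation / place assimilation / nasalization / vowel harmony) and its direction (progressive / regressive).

/ɤ/→[e] /ɯ/→[i] /u/→[y].
Vowels agree with the first vowel, so the harmony is progressive.

vowel harmony, progressive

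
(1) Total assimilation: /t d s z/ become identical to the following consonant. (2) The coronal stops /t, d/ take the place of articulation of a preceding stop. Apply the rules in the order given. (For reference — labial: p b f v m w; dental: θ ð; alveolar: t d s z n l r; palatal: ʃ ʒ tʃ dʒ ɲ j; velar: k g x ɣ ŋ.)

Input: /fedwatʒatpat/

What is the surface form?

Rule 1: /d/ before /w/ → [w] (total assimilation)
Rule 1: /t/ before /ʒ/ → [ʒ] (total assimilation)
Rule 1: /t/ before /p/ → [p] (total assimilation)
After rule 1: fewwaʒʒappat
Rule 2: no segment meets the rule's conditions; no change.

[fewwaʒʒappat]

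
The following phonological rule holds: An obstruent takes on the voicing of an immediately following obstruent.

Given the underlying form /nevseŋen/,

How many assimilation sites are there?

1

/v/ before /s/ (voiceless) → [f]
1 segment changes.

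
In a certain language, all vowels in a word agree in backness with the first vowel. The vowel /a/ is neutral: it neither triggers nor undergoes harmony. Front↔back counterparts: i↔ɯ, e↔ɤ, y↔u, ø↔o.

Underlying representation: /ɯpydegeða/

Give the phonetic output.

/y/ harmonizes with /ɯ/ ([+back]) → [u]
/e/ harmonizes with /ɯ/ ([+back]) → [ɤ]
/e/ harmonizes with /ɯ/ ([+back]) → [ɤ]

[ɯpudɤgɤða]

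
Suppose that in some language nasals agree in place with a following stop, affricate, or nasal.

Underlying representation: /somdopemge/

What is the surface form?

[sondopeŋge]

/m/ before /d/ (alveolar) → [n]
/m/ before /g/ (velar) → [ŋ]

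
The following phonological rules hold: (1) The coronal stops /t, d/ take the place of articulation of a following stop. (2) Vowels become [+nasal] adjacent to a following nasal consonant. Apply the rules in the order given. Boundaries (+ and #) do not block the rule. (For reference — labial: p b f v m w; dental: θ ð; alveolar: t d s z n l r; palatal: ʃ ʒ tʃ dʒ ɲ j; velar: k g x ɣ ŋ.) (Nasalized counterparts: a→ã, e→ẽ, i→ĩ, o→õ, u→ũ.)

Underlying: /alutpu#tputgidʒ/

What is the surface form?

[aluppu#ppukgidʒ]

Rule 1: /t/ before /p/ (labial) → [p]
Rule 1: /t/ before /p/ (labial) → [p]
Rule 1: /t/ before /g/ (velar) → [k]
After rule 1: aluppu#ppukgidʒ
Rule 2: no segment meets the rule's conditions; no change.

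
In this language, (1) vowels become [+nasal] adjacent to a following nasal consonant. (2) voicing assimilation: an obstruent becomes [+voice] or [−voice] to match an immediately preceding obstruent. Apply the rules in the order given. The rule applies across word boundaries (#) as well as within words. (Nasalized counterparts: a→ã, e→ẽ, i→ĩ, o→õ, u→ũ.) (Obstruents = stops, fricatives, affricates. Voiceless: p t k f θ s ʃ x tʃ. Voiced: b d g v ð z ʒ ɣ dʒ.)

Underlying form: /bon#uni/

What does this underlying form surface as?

Rule 1: /o/ before nasal /n/ → [õ]
Rule 1: /u/ before nasal /n/ → [ũ]
After rule 1: bõn#ũni
Rule 2: no segment meets the rule's conditions; no change.

[bõn#ũni]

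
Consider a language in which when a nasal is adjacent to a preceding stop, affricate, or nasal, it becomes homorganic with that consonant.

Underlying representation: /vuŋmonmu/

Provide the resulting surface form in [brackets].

[vuŋŋonnu]

/m/ after /ŋ/ (velar) → [ŋ]
/m/ after /n/ (alveolar) → [n]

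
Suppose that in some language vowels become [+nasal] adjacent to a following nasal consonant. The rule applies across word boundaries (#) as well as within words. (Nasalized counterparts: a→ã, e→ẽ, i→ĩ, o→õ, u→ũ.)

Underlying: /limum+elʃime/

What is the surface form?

/i/ before nasal /m/ → [ĩ]
/u/ before nasal /m/ → [ũ]
/i/ before nasal /m/ → [ĩ]

[lĩmũm+elʃĩme]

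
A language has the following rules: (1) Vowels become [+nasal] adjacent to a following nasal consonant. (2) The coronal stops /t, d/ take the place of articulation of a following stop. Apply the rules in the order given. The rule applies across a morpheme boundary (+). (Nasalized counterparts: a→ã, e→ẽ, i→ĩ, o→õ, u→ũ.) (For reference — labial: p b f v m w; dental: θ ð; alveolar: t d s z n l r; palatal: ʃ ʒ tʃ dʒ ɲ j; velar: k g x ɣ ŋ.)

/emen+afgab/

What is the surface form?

Rule 1: /e/ before nasal /m/ → [ẽ]
Rule 1: /e/ before nasal /n/ → [ẽ]
After rule 1: ẽmẽn+afgab
Rule 2: no segment meets the rule's conditions; no change.

[ẽmẽn+afgab]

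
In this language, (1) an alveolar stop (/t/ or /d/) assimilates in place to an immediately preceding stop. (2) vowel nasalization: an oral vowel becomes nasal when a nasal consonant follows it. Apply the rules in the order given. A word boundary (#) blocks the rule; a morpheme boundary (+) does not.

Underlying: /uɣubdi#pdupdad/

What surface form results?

[uɣubbi#pbupbad]

Rule 1: /d/ after /b/ (labial) → [b]
Rule 1: /d/ after /p/ (labial) → [b]
Rule 1: /d/ after /p/ (labial) → [b]
After rule 1: uɣubbi#pbupbad
Rule 2: no segment meets the rule's conditions; no change.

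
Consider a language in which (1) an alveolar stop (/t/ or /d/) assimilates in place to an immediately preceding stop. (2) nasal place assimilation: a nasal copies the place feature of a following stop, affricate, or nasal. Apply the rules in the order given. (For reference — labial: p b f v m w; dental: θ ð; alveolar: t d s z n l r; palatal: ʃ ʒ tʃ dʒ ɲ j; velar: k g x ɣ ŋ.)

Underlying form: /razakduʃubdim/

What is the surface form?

[razakguʃubbim]

Rule 1: /d/ after /k/ (velar) → [g]
Rule 1: /d/ after /b/ (labial) → [b]
After rule 1: razakguʃubbim
Rule 2: no segment meets the rule's conditions; no change.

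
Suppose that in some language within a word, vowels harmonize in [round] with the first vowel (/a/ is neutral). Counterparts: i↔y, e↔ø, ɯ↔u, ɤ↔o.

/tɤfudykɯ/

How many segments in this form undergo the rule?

/u/ harmonizes with /ɤ/ ([-round]) → [ɯ]
/y/ harmonizes with /ɤ/ ([-round]) → [i]
2 segments change.

2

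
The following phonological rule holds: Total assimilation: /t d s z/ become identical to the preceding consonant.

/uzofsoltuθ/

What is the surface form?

[uzoffolluθ]

/s/ after /f/ → [f] (total assimilation)
/t/ after /l/ → [l] (total assimilation)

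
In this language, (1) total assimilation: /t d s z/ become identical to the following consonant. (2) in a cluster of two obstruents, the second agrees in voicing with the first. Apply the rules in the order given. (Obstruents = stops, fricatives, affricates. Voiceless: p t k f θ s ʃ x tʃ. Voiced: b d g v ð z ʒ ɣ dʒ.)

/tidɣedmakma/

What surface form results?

[tiɣɣemmakma]

Rule 1: /d/ before /ɣ/ → [ɣ] (total assimilation)
Rule 1: /d/ before /m/ → [m] (total assimilation)
After rule 1: tiɣɣemmakma
Rule 2: no segment meets the rule's conditions; no change.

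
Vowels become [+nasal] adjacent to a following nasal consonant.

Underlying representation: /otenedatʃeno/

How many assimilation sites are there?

2

/e/ before nasal /n/ → [ẽ]
/e/ before nasal /n/ → [ẽ]
2 segments change.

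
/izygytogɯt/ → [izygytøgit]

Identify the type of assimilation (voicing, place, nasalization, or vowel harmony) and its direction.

vowel harmony, progressive

/o/→[ø] /ɯ/→[i].
Vowels agree with the first vowel, so the harmony is progressive.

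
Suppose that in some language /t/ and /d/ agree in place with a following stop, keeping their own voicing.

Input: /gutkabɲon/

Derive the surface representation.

[gukkabɲon]

/t/ before /k/ (velar) → [k]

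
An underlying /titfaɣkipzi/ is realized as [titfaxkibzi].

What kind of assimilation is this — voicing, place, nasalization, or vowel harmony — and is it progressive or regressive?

voicing assimilation, regressive

/ɣ/→[x] /p/→[b].
Each target copies a feature from the following segment, so the direction is regressive.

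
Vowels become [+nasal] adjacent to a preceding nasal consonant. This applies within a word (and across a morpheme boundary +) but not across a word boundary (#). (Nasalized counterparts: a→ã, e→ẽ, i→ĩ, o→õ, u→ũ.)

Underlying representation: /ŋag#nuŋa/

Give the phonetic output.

[ŋãg#nũŋã]

/a/ after nasal /ŋ/ → [ã]
/u/ after nasal /n/ → [ũ]
/a/ after nasal /ŋ/ → [ã]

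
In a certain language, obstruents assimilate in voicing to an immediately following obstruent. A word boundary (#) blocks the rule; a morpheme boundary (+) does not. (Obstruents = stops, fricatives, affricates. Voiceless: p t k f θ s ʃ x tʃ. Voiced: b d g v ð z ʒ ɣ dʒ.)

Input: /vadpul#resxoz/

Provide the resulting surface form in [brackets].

/d/ before /p/ (voiceless) → [t]

[vatpul#resxoz]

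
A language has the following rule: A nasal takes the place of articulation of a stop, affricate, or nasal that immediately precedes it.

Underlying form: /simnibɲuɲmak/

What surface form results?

/n/ after /m/ (labial) → [m]
/ɲ/ after /b/ (labial) → [m]
/m/ after /ɲ/ (palatal) → [ɲ]

[simmibmuɲɲak]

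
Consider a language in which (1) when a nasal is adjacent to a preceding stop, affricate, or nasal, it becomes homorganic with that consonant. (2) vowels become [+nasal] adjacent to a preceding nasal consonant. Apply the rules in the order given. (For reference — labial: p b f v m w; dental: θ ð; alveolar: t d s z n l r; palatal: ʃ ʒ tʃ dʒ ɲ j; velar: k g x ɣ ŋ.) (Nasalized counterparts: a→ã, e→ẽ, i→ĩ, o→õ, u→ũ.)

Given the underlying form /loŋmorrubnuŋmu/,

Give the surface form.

[loŋŋõrrubmũŋŋũ]

Rule 1: /m/ after /ŋ/ (velar) → [ŋ]
Rule 1: /n/ after /b/ (labial) → [m]
Rule 1: /m/ after /ŋ/ (velar) → [ŋ]
After rule 1: loŋŋorrubmuŋŋu
Rule 2: /o/ after nasal /ŋ/ → [õ]
Rule 2: /u/ after nasal /m/ → [ũ]
Rule 2: /u/ after nasal /ŋ/ → [ũ]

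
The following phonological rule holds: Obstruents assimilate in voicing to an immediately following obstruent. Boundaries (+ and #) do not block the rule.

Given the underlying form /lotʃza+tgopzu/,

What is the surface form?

/tʃ/ before /z/ (voiced) → [dʒ]
/t/ before /g/ (voiced) → [d]
/p/ before /z/ (voiced) → [b]

[lodʒza+dgobzu]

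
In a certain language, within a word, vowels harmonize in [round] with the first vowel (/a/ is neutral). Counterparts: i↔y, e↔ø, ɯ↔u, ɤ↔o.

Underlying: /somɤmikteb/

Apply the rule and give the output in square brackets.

/ɤ/ harmonizes with /o/ ([+round]) → [o]
/i/ harmonizes with /o/ ([+round]) → [y]
/e/ harmonizes with /o/ ([+round]) → [ø]

[somomyktøb]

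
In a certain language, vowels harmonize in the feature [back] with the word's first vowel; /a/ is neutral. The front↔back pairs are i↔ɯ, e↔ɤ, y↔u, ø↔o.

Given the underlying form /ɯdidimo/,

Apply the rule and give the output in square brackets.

[ɯdɯdɯmo]

/i/ harmonizes with /ɯ/ ([+back]) → [ɯ]
/i/ harmonizes with /ɯ/ ([+back]) → [ɯ]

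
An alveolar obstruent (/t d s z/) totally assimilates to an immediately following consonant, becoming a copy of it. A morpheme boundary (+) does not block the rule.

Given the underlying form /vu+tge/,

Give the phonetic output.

[vu+gge]

/t/ before /g/ → [g] (total assimilation)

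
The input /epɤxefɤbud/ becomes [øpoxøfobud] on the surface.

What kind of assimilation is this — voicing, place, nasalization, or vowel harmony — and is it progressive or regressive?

/e/→[ø] /ɤ/→[o] /e/→[ø] /ɤ/→[o].
Vowels agree with the last vowel, so the harmony is regressive.

vowel harmony, regressive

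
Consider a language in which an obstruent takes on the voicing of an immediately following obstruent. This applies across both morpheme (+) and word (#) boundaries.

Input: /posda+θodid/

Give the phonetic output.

[pozda+θodid]

/s/ before /d/ (voiced) → [z]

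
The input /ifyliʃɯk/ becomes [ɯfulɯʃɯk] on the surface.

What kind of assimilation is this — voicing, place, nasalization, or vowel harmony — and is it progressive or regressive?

/i/→[ɯ] /y/→[u] /i/→[ɯ].
Vowels agree with the last vowel, so the harmony is regressive.

vowel harmony, regressive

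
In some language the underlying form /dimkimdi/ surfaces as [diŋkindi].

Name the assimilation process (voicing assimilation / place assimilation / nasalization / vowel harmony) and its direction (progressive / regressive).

/m/→[ŋ] /m/→[n].
Each target copies a feature from the following segment, so the direction is regressive.

place assimilation, regressive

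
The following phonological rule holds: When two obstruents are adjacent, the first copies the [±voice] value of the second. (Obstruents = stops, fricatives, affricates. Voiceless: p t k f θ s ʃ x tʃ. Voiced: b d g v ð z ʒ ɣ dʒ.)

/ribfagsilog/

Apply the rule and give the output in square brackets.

/b/ before /f/ (voiceless) → [p]
/g/ before /s/ (voiceless) → [k]

[ripfaksilog]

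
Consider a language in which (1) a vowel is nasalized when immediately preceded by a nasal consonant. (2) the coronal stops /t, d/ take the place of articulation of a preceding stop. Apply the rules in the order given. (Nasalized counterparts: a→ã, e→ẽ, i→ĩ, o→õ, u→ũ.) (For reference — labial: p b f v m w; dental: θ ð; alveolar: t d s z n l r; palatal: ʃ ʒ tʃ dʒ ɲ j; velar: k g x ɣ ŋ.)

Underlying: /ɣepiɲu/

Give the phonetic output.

Rule 1: /u/ after nasal /ɲ/ → [ũ]
After rule 1: ɣepiɲũ
Rule 2: no segment meets the rule's conditions; no change.

[ɣepiɲũ]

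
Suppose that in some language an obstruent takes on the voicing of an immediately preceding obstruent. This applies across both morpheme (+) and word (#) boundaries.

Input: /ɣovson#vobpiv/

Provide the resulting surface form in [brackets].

[ɣovzon#vobbiv]

/s/ after /v/ (voiced) → [z]
/p/ after /b/ (voiced) → [b]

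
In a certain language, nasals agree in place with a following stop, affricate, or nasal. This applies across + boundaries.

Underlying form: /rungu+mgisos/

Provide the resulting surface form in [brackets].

/n/ before /g/ (velar) → [ŋ]
/m/ before /g/ (velar) → [ŋ]

[ruŋgu+ŋgisos]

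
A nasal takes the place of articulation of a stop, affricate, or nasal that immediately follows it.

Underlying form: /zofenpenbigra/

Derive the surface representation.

/n/ before /p/ (labial) → [m]
/n/ before /b/ (labial) → [m]

[zofempembigra]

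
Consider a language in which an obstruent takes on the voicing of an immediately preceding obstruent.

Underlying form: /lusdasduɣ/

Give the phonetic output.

[lustastuɣ]

/d/ after /s/ (voiceless) → [t]
/d/ after /s/ (voiceless) → [t]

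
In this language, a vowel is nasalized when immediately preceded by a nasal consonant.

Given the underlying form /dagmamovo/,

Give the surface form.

[dagmãmõvo]

/a/ after nasal /m/ → [ã]
/o/ after nasal /m/ → [õ]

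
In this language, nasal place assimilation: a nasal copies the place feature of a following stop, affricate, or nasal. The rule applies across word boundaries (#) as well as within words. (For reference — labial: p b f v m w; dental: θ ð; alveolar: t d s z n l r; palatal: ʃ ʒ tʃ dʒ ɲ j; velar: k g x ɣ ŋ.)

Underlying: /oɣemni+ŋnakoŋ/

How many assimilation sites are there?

2

/m/ before /n/ (alveolar) → [n]
/ŋ/ before /n/ (alveolar) → [n]
2 segments change.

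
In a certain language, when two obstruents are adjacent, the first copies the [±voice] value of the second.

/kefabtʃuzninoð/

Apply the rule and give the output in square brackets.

[kefaptʃuzninoð]

/b/ before /tʃ/ (voiceless) → [p]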